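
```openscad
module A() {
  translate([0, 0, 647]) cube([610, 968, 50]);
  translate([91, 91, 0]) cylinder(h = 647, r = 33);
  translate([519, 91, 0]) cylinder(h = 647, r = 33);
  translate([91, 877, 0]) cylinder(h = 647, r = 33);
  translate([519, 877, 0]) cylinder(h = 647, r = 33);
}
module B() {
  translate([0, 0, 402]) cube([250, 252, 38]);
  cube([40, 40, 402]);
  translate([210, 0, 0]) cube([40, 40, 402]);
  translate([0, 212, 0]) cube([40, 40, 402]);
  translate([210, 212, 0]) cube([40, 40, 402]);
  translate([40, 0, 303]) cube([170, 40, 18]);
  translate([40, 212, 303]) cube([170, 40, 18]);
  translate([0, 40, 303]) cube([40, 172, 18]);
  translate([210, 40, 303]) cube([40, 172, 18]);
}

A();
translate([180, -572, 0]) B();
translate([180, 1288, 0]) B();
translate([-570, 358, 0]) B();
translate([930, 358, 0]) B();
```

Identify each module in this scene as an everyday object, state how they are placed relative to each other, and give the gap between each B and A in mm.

Each stool's nearest face is 320 mm from the table's bounding box.

A is a table. B is a stool. Four stools sit around the table at the −y, +y, −x, +x sides. The gap between each stool and the table is 320 mm.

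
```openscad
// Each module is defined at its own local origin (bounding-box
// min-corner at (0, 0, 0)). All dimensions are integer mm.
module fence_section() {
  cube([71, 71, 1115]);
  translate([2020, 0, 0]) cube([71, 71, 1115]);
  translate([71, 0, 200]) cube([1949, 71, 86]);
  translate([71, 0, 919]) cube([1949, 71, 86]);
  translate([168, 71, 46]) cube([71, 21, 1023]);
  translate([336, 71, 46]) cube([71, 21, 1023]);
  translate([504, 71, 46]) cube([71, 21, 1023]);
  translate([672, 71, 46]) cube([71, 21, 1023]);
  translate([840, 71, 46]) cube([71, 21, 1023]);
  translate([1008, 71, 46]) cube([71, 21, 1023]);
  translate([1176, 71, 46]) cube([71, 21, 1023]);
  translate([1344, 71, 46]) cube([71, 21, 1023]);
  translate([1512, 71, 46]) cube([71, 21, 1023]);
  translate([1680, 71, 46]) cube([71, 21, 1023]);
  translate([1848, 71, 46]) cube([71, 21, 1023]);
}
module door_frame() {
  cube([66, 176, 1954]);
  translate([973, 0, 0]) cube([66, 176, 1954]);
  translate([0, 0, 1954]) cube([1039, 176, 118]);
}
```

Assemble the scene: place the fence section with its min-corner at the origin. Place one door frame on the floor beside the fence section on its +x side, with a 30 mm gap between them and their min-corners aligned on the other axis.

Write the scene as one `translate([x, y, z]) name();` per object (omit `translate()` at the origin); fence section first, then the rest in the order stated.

fence_section();
translate([2121, 0, 0]) door_frame();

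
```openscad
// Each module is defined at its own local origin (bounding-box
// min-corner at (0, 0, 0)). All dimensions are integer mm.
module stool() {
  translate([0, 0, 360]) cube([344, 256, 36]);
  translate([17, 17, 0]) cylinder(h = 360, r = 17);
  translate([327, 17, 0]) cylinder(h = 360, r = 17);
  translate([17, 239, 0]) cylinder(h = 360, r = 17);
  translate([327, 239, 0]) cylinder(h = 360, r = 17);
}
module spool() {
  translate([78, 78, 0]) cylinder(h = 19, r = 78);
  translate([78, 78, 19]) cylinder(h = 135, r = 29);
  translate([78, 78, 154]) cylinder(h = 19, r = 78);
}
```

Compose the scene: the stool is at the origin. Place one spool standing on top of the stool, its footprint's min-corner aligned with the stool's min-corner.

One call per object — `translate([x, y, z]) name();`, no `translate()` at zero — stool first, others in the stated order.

stool();
translate([0, 0, 396]) spool();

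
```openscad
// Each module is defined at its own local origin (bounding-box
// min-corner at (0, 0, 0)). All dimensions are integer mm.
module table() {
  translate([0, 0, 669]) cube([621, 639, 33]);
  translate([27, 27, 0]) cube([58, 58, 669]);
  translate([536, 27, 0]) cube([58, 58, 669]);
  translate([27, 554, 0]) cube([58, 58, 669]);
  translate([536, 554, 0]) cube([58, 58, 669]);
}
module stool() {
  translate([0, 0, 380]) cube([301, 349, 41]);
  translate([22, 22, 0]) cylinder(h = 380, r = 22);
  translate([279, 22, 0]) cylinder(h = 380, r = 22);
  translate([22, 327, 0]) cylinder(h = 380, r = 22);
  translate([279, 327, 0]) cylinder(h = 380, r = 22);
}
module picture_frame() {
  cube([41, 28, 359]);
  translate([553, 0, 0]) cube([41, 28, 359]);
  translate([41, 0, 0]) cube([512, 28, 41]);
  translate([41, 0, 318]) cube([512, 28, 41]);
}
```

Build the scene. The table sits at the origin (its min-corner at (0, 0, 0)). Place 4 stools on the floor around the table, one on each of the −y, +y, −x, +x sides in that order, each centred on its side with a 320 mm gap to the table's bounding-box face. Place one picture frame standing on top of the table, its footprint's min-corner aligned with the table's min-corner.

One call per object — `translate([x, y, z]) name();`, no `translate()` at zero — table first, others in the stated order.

table();
translate([160, -669, 0]) stool();
translate([160, 959, 0]) stool();
translate([-621, 145, 0]) stool();
translate([941, 145, 0]) stool();
translate([0, 0, 702]) picture_frame();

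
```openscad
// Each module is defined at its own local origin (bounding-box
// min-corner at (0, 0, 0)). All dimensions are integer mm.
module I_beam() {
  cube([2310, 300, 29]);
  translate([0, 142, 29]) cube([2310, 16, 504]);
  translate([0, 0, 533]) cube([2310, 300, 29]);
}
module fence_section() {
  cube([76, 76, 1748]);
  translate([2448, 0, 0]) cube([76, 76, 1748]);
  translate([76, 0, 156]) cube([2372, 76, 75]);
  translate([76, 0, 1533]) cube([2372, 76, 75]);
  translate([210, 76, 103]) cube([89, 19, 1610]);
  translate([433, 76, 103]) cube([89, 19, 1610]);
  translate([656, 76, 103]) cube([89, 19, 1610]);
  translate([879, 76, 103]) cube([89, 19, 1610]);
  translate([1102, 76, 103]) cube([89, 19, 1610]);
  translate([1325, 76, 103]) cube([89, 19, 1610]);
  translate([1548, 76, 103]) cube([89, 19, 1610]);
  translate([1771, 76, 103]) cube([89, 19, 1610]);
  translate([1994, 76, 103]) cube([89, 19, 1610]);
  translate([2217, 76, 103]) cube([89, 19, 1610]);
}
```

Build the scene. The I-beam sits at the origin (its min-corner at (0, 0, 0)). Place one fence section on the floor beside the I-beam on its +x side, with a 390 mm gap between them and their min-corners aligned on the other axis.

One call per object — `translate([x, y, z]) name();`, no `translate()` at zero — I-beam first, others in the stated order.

I_beam();
translate([2700, 0, 0]) fence_section();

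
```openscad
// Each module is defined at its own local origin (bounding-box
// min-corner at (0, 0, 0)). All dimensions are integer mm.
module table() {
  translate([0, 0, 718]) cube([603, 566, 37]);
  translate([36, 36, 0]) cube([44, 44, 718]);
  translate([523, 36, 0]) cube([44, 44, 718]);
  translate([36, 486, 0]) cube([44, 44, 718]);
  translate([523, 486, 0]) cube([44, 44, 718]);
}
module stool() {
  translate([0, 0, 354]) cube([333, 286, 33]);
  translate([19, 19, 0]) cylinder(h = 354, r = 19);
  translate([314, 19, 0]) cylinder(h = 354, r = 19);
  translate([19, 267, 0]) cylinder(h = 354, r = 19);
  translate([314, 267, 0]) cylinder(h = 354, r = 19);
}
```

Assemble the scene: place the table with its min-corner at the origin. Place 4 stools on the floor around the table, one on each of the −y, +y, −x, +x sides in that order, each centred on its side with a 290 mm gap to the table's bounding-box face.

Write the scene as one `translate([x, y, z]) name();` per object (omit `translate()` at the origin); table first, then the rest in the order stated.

table();
translate([135, -576, 0]) stool();
translate([135, 856, 0]) stool();
translate([-623, 140, 0]) stool();
translate([893, 140, 0]) stool();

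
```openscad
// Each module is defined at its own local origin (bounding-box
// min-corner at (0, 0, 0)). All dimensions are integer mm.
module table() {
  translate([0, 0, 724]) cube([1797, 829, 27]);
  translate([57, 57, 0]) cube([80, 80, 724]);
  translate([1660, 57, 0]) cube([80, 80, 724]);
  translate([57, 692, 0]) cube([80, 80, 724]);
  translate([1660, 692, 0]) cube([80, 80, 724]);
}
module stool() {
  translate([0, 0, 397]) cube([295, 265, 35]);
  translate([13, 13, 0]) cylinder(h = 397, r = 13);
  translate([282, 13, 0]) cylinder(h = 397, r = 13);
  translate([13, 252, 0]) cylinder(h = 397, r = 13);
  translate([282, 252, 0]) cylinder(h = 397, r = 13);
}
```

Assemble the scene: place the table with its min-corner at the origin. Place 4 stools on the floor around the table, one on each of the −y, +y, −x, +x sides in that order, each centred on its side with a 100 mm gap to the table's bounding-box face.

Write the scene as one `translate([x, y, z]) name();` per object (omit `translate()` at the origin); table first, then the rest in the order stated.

table();
translate([751, -365, 0]) stool();
translate([751, 929, 0]) stool();
translate([-395, 282, 0]) stool();
translate([1897, 282, 0]) stool();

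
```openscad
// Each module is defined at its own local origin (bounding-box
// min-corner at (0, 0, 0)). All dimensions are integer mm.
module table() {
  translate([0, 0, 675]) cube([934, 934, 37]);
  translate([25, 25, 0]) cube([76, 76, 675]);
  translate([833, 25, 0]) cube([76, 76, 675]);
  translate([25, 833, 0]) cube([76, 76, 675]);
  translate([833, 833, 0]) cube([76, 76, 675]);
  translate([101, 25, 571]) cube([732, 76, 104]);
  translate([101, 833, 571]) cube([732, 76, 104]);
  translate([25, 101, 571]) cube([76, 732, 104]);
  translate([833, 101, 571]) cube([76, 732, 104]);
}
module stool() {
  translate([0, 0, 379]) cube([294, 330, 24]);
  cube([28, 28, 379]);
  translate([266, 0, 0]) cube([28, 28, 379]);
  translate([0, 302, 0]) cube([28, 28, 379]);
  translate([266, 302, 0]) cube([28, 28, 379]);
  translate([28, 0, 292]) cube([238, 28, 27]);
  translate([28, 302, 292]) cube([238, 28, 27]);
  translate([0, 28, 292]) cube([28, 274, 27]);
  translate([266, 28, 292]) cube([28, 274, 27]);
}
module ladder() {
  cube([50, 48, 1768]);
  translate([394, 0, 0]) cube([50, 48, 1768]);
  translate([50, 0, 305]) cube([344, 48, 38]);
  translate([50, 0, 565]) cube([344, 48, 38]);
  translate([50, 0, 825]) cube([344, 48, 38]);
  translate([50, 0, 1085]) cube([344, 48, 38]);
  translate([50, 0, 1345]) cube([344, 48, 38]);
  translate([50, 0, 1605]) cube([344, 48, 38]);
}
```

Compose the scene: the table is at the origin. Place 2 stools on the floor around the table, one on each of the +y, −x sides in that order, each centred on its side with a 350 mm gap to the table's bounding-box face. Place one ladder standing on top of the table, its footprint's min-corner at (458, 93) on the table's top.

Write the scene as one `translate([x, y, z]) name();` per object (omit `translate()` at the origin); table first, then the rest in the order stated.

table();
translate([320, 1284, 0]) stool();
translate([-644, 302, 0]) stool();
translate([458, 93, 712]) ladder();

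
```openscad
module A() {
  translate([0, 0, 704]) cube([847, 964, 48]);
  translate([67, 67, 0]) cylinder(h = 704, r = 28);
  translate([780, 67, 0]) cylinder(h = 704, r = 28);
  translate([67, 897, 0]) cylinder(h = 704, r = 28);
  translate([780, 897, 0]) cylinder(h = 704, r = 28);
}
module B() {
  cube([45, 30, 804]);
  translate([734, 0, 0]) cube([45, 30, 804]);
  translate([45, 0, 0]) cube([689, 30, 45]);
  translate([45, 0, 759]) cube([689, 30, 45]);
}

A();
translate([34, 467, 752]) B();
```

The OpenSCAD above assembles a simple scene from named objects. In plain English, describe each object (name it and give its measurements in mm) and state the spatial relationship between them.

A is a table with a 847×964 mm rectangular top, 48 mm thick, top surface at z = 752 mm, supported by four round legs of 56 mm diameter, each leg's bounding box inset 39 mm from the nearest pair of top edges, running from the floor.

B is a picture frame with a 689×714 mm rectangular opening (x by z) and a uniform 45 mm border on every side. Frame depth is 30 mm along y. It is built from two vertical stiles running the full outside height and two horizontal rails spanning the gap between the stiles.

The picture frame is on top of the table, centred.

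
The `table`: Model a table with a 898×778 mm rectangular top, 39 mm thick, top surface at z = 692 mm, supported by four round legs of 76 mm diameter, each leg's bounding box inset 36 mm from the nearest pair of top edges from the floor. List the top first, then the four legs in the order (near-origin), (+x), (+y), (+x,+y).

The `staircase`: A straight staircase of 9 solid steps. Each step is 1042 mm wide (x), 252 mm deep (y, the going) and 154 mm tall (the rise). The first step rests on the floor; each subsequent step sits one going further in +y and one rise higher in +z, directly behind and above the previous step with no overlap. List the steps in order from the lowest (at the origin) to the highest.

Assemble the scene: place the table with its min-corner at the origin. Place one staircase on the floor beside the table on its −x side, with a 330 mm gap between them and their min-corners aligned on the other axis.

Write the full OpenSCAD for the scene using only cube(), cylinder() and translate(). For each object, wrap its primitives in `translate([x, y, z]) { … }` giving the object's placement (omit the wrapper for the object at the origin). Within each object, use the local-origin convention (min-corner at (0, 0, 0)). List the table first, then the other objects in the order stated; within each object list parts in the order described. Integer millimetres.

translate([0, 0, 653]) cube([898, 778, 39]);
translate([74, 74, 0]) cylinder(h = 653, r = 38);
translate([824, 74, 0]) cylinder(h = 653, r = 38);
translate([74, 704, 0]) cylinder(h = 653, r = 38);
translate([824, 704, 0]) cylinder(h = 653, r = 38);
translate([-1372, 0, 0]) {
  cube([1042, 252, 154]);
  translate([0, 252, 154]) cube([1042, 252, 154]);
  translate([0, 504, 308]) cube([1042, 252, 154]);
  translate([0, 756, 462]) cube([1042, 252, 154]);
  translate([0, 1008, 616]) cube([1042, 252, 154]);
  translate([0, 1260, 770]) cube([1042, 252, 154]);
  translate([0, 1512, 924]) cube([1042, 252, 154]);
  translate([0, 1764, 1078]) cube([1042, 252, 154]);
  translate([0, 2016, 1232]) cube([1042, 252, 154]);
}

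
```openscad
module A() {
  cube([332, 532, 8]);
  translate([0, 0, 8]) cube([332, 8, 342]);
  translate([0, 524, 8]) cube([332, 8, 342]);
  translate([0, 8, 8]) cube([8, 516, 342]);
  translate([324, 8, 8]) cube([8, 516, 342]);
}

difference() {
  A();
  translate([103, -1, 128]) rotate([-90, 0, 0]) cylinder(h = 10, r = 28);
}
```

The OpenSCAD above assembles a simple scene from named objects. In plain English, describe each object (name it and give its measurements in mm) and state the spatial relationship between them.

A is an open-topped rectangular box: outside dimensions 332×532×350 mm, with a uniform wall and base thickness of 8 mm. The base is a full 332×532 slab on the floor; four walls sit on top of the base. The front and back walls (the −y and +y sides) span the full width; the two side walls fit between them.

The open box has a circular hole of radius 28 mm through its front wall, centred at (x = 103, z = 128).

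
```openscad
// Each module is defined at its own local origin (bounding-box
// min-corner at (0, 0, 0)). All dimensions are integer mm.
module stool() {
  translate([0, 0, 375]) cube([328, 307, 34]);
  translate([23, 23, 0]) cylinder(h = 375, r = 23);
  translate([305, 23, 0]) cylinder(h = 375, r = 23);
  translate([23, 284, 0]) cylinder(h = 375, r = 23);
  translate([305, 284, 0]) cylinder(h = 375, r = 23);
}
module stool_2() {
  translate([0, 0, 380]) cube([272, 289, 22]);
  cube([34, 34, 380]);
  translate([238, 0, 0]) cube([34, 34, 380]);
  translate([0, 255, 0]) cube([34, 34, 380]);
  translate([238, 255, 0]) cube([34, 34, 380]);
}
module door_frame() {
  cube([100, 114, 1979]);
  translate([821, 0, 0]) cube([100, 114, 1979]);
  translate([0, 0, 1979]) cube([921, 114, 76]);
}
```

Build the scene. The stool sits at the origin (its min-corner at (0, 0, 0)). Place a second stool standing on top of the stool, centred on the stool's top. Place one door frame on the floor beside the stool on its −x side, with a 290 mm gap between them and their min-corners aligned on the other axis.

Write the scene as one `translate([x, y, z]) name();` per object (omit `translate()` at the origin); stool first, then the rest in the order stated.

stool();
translate([28, 9, 409]) stool_2();
translate([-1211, 0, 0]) door_frame();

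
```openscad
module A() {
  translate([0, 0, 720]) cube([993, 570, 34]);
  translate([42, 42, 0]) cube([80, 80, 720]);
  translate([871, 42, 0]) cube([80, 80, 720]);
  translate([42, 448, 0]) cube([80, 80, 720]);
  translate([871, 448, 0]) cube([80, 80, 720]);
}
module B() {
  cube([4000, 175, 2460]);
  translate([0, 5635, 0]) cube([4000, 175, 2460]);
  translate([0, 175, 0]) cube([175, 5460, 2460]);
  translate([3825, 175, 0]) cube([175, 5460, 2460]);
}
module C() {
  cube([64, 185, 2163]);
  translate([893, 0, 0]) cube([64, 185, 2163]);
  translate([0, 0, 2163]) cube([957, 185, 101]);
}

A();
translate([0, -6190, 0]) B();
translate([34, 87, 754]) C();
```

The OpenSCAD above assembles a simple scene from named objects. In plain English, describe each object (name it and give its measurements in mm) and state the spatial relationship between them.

A is a rectangular dining table. The top is 993×570×34 mm with its upper surface at z = 754 mm. It stands on four 80×80 mm square legs, each inset 42 mm from the nearest pair of top edges, running from the floor to the underside of the top.

B is the wall frame of a small rectangular building: four walls, each 2460 mm tall and 175 mm thick, enclosing a footprint 4000 mm (x) by 5810 mm (y) outside-to-outside, with no floor or roof. The front and back walls (the −y and +y sides) span the full width; the two side walls fit between them.

C is a rectangular door frame: two vertical jambs of 64×185 mm section, 2163 mm tall, with a clear opening 829 mm wide between their inner faces. A header 101 mm tall and 185 mm deep lies on top of the jambs and spans the full outside width.

The house frame is on the floor beside the table on its −y side. The door frame is on top of the table.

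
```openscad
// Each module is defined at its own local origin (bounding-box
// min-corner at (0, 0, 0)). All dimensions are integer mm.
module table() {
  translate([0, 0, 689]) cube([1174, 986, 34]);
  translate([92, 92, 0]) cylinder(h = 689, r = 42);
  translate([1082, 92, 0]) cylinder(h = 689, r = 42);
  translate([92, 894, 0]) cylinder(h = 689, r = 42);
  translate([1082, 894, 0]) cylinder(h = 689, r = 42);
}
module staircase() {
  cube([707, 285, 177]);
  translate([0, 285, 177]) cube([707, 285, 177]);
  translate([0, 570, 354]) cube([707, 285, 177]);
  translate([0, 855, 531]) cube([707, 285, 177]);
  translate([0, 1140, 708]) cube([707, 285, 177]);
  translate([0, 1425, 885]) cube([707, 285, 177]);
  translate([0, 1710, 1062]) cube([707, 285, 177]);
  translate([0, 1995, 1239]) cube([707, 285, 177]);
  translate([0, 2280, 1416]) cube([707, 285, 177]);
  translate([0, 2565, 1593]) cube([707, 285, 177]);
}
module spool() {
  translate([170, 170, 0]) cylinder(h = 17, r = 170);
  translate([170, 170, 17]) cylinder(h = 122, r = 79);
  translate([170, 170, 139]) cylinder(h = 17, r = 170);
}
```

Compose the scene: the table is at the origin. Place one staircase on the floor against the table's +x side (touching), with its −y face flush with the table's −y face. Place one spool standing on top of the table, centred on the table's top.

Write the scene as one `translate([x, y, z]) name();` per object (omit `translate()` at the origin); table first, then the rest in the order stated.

table();
translate([1174, 0, 0]) staircase();
translate([417, 323, 723]) spool();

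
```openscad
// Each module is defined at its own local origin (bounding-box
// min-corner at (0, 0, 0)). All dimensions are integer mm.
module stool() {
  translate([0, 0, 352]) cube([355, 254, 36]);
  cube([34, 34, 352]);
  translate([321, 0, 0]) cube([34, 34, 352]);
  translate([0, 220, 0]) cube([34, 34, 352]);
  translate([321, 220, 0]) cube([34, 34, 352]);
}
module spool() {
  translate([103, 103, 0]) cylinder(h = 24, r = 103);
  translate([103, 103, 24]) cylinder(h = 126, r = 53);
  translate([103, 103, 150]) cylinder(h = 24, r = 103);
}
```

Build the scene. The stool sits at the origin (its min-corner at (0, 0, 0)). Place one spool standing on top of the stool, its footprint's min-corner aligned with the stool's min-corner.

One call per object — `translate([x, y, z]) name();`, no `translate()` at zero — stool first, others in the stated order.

stool();
translate([0, 0, 388]) spool();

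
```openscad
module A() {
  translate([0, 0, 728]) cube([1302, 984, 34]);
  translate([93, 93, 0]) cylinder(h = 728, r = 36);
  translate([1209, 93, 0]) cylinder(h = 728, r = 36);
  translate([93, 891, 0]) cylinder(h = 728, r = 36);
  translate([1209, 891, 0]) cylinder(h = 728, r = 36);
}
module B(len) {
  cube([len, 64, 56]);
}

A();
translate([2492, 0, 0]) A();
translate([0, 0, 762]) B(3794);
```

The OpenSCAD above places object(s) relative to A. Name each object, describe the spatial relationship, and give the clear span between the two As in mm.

Second table starts at x = 2492; first ends at x = 1302; clear span = 2492 − 1302 = 1190 mm.

A is a table. B is a beam. A beam spans the tops of two tables. The clear span between the two tables is 1190 mm.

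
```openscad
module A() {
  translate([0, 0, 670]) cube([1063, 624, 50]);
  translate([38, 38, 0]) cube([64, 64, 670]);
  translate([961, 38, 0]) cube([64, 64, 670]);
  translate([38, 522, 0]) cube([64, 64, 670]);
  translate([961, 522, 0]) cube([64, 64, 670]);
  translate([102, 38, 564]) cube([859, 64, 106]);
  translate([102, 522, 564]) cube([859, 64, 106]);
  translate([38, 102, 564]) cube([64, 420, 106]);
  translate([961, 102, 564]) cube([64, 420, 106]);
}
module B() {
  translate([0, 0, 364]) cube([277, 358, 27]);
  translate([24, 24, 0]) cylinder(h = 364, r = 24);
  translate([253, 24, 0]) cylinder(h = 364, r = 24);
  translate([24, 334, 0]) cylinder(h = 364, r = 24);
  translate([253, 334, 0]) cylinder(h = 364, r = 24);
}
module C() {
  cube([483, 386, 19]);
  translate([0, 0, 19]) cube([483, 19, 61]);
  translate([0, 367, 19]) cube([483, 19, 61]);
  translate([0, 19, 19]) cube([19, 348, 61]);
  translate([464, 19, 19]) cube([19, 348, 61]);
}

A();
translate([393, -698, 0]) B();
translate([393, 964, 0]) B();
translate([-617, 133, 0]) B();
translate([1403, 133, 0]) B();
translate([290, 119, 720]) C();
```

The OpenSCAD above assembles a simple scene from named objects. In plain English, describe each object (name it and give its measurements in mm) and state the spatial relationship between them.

A is a rectangular dining table. The top is 1063×624×50 mm with its upper surface at z = 720 mm. It stands on four 64×64 mm square legs, each inset 38 mm from the nearest pair of top edges, running from the floor to the underside of the top. Four apron rails, 64 mm thick and 106 mm tall, run between adjacent legs with their top edges flush with the underside of the top and their outer faces flush with the legs' outer faces.

B is a four-legged stool. The seat is a 277×358×27 mm slab whose top surface is at z = 391 mm; four round legs, each 48 mm in diameter, run from the floor (z = 0) to the underside of the seat, each leg's axis is inset half a diameter from the nearest pair of seat edges (so the leg's bounding box is flush with the corner).

C is an open storage box with external size 483×386×80 mm and wall thickness 19 mm (the base is also 19 mm thick). The base covers the whole footprint; the four walls stand on the base, with the y-facing walls full-width and the x-facing walls fitting between their inner faces.

Four stools sit around the table at the −y, +y, −x, +x sides. The open box is on top of the table, centred.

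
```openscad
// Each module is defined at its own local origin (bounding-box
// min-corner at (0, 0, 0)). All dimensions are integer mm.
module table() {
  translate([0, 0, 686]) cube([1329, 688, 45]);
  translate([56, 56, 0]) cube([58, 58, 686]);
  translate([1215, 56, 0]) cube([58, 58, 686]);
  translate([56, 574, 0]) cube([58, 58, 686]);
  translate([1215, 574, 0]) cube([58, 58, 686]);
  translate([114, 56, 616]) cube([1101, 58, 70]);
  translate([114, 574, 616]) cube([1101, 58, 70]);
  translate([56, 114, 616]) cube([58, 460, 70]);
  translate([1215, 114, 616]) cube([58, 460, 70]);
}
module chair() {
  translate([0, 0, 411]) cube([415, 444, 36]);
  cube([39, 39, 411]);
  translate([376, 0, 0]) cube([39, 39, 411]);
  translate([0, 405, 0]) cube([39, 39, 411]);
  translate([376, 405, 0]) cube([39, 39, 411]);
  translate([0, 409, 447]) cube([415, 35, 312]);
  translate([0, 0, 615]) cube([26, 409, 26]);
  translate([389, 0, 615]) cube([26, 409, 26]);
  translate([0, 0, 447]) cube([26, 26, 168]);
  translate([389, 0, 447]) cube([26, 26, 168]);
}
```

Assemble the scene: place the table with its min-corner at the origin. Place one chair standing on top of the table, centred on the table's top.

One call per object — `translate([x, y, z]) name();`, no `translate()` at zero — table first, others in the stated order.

table();
translate([457, 122, 731]) chair();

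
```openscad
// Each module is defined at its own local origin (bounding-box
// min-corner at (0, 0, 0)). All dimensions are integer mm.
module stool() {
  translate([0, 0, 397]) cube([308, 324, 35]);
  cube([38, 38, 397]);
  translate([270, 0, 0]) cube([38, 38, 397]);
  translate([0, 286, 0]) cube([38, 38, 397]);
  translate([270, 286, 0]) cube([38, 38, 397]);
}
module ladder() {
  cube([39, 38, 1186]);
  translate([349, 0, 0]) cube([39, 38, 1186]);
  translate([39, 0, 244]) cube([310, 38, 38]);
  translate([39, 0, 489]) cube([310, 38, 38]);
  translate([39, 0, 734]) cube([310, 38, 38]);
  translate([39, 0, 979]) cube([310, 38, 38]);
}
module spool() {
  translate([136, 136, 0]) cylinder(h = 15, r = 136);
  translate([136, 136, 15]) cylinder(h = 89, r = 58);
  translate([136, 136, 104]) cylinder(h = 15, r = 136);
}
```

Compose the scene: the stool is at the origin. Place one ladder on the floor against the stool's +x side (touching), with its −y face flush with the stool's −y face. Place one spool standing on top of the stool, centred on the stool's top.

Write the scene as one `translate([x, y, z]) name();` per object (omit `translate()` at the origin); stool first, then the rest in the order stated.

stool();
translate([308, 0, 0]) ladder();
translate([18, 26, 432]) spool();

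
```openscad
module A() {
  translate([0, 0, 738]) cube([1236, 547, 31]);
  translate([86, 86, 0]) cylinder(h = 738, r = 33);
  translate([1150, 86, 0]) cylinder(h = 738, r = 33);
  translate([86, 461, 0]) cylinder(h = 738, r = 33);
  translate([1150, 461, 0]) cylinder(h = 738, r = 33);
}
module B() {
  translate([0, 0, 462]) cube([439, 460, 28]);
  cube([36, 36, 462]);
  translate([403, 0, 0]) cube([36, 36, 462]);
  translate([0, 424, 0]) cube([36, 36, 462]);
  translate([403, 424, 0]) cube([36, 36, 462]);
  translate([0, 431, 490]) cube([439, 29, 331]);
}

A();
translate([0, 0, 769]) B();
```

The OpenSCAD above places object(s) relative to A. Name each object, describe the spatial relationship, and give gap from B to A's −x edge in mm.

A is a table. B is a chair. The chair is on top of the table. The gap from the chair to the table's −x edge is 0 mm.

The chair's min-x is at 0; the table's min-x is 0; gap = 0 mm.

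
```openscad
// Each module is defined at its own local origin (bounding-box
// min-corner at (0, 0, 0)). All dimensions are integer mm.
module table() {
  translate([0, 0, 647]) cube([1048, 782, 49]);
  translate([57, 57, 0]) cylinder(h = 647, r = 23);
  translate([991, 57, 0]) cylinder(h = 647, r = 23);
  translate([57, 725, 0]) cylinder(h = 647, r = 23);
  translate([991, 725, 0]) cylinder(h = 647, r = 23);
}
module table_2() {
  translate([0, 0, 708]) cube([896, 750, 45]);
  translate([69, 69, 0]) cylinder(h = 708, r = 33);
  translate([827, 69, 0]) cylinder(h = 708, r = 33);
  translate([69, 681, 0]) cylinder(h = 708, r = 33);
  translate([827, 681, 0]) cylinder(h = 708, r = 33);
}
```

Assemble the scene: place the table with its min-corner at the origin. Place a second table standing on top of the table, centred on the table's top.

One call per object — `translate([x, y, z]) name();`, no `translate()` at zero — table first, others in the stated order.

table();
translate([76, 16, 696]) table_2();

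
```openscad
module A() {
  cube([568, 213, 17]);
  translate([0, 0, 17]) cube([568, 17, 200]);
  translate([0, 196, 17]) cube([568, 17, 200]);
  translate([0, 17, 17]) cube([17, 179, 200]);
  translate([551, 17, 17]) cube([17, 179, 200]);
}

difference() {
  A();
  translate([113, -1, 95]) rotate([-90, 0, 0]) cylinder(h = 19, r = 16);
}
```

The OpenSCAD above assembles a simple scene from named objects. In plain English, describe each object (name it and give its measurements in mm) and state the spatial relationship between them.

A is an open storage box with external size 568×213×217 mm and wall thickness 17 mm (the base is also 17 mm thick). The base covers the whole footprint; the four walls stand on the base, with the y-facing walls full-width and the x-facing walls fitting between their inner faces.

The open box has a circular hole of radius 16 mm through its front wall, centred at (x = 113, z = 95).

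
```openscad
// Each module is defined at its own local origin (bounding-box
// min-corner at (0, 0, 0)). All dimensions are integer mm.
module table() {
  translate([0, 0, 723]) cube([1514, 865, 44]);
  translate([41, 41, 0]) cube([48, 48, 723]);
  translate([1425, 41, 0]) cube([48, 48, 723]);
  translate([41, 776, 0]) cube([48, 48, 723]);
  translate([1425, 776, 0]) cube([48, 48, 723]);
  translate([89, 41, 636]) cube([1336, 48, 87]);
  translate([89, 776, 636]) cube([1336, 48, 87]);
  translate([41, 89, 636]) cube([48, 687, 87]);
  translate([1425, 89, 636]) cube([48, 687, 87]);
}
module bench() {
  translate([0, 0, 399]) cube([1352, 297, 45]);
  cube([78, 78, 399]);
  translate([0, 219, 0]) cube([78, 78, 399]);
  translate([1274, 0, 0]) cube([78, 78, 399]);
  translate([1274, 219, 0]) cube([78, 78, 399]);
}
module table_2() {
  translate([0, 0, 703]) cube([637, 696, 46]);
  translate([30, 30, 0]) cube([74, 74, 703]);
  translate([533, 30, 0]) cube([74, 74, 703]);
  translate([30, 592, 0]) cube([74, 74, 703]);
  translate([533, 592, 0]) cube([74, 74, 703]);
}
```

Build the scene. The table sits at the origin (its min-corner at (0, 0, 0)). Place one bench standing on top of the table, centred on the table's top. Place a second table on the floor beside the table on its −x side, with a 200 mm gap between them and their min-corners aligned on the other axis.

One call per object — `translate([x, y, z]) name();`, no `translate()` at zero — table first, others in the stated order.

table();
translate([81, 284, 767]) bench();
translate([-837, 0, 0]) table_2();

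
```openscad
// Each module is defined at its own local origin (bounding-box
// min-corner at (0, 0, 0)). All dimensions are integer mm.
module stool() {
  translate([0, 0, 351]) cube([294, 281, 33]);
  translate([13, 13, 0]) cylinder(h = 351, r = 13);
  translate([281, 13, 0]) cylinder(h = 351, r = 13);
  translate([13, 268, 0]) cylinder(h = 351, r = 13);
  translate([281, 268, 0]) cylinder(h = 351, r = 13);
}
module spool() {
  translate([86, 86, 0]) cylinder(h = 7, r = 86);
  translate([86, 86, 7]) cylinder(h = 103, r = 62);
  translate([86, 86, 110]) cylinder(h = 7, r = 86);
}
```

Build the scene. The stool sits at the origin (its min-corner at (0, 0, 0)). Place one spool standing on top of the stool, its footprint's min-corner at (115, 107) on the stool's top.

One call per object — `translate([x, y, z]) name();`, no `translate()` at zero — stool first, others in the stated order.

stool();
translate([115, 107, 384]) spool();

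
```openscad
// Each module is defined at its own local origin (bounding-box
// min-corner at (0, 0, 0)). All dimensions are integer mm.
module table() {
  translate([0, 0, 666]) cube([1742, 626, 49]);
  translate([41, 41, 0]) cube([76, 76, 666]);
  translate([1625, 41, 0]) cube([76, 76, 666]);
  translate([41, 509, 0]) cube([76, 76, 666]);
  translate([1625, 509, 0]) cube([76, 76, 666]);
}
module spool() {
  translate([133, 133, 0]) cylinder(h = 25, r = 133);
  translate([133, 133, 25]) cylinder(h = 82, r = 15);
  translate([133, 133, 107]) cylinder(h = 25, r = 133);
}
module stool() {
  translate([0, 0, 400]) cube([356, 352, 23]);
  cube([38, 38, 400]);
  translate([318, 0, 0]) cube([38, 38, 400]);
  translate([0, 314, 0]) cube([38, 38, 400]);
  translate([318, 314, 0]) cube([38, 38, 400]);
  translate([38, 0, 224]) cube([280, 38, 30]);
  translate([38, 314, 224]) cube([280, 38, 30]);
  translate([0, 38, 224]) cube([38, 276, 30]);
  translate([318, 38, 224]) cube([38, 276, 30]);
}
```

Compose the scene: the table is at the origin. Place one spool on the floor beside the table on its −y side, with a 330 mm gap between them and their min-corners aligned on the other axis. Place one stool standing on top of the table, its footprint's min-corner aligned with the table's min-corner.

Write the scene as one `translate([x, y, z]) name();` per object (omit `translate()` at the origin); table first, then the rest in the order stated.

table();
translate([0, -596, 0]) spool();
translate([0, 0, 715]) stool();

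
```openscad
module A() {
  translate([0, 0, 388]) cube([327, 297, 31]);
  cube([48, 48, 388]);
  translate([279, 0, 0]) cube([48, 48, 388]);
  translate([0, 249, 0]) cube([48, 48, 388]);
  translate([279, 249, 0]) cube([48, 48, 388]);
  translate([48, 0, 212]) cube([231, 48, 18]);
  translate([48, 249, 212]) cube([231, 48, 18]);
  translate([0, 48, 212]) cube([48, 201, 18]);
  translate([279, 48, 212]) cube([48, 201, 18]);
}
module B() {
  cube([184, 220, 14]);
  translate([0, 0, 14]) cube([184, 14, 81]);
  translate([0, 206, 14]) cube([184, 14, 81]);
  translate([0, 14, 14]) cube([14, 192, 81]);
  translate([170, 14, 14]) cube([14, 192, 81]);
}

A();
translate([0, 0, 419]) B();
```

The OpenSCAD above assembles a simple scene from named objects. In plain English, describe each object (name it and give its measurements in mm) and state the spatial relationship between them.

A is a simple wooden stool: a rectangular seat 327 mm (x) by 297 mm (y), 31 mm thick, top face at z = 419 mm, on four square legs, each 48×48 mm in cross-section. The legs rest on z = 0, each flush with a corner of the seat. Four stretchers, 48 mm wide and 18 mm tall, connect adjacent legs with their undersides at z = 212 mm, each running between the inner faces of the legs it joins and aligned with the legs' outer faces on the other axis.

B is an open-topped rectangular box: outside dimensions 184×220×95 mm, with a uniform wall and base thickness of 14 mm. The base is a full 184×220 slab on the floor; four walls sit on top of the base. The front and back walls (the −y and +y sides) span the full width; the two side walls fit between them.

The open box is on top of the stool.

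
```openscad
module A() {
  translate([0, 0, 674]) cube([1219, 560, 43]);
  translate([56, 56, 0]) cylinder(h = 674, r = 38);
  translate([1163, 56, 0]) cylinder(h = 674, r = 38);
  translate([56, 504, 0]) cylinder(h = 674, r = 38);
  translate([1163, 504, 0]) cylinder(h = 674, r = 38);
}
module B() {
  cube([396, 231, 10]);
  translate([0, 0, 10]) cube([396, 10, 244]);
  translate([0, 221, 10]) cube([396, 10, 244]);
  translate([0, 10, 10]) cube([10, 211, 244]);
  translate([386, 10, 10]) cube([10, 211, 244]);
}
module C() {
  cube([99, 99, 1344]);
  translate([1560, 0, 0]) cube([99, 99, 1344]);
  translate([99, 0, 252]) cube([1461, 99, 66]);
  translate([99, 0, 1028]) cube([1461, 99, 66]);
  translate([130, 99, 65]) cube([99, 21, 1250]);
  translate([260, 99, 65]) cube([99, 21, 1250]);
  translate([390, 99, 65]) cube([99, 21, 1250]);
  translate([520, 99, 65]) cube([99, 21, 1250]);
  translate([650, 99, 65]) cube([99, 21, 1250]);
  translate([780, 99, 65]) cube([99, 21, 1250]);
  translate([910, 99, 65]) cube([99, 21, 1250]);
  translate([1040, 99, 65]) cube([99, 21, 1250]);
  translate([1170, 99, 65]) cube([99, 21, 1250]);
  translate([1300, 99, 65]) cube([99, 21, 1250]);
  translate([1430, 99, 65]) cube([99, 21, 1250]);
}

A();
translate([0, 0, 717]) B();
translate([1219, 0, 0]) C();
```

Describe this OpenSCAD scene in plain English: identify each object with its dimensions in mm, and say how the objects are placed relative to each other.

A is a table: top 1219 mm (x) × 560 mm (y), 43 mm thick, upper face at z = 717 mm, on four round legs of 76 mm diameter, each leg's bounding box inset 18 mm from the nearest pair of top edges, running from z = 0 to the bottom of the top.

B is an open storage box with external size 396×231×254 mm and wall thickness 10 mm (the base is also 10 mm thick). The base covers the whole footprint; the four walls stand on the base, with the y-facing walls full-width and the x-facing walls fitting between their inner faces.

C is a fence section. Two 99×99 mm posts, 1344 mm tall, stand on the floor with a clear span of 1461 mm between their inner faces. Two horizontal rails of 99×66 mm section span the gap between the posts with their undersides at z = 252 mm and z = 1028 mm, flush with the posts' −y face. 11 pickets, each 99 mm wide, 21 mm thick and 1250 mm tall, are fixed to the +y face of the rails with their bottoms at z = 65 mm, evenly spaced across the span with equal gaps (rounded down to the nearest mm) at the −x end and between each pair — any rounding remainder accumulates at the +x end.

The open box is on top of the table. The fence section is against the table's +x side, with their −y faces flush.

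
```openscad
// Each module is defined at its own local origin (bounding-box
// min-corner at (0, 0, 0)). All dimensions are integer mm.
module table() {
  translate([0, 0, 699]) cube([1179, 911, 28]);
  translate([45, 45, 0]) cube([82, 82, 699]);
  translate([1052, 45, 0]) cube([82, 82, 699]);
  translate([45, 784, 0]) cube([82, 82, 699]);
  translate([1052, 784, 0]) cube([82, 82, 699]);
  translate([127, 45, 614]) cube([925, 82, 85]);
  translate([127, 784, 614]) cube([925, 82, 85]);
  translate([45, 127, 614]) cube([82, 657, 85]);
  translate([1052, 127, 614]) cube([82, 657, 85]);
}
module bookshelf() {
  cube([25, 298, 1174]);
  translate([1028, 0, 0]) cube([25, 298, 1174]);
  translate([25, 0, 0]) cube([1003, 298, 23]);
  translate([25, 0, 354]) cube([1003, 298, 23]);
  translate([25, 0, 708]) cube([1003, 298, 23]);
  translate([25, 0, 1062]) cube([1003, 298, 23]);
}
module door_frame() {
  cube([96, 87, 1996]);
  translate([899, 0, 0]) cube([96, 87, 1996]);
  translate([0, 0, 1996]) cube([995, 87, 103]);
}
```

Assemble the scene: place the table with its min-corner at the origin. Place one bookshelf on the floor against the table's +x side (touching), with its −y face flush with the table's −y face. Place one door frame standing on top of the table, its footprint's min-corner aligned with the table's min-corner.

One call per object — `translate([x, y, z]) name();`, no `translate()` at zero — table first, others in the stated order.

table();
translate([1179, 0, 0]) bookshelf();
translate([0, 0, 727]) door_frame();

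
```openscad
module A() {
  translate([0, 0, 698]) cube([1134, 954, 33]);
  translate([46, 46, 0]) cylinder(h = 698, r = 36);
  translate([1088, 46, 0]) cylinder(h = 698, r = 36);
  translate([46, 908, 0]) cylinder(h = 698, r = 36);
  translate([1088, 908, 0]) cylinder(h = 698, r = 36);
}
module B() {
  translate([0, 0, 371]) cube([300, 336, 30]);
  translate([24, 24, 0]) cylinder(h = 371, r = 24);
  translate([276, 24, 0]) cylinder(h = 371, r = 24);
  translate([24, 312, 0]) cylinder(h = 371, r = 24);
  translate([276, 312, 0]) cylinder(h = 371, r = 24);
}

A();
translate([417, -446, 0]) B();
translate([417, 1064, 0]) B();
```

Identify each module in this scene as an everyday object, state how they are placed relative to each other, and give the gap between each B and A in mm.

Each stool's nearest face is 110 mm from the table's bounding box.

A is a table. B is a stool. Two stools sit around the table at the −y, +y sides. The gap between each stool and the table is 110 mm.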